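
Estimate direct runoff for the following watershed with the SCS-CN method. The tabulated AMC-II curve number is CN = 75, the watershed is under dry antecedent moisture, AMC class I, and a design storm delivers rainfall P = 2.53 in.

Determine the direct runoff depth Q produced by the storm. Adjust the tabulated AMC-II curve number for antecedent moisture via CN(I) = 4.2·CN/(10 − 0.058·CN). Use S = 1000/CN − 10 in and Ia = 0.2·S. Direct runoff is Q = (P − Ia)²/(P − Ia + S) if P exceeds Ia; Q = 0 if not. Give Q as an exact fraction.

Q = 35271721/352415700 in ≈ 0.100 in

Adjust CN=75 to AMC I: 4.2·75/(10 − 0.058·75) → 315 ÷ (113/20) = 6300/113 ≈ 55.752
Max retention: S = 1000/(6300/113) − 10 = 500/63 in (≈ 7.937 in)
Initial abstraction Ia = S/5 = (500/63)/5 = 100/63 ≈ 1.587 in
Since P=2.530 > Ia=1.587: effective rainfall P−Ia = 5939/6300 in
Q = (5939/6300)²/((5939/6300) + 500/63) = (35271721/39690000)/(55939/6300) = 35271721/352415700 in ≈ 0.100 in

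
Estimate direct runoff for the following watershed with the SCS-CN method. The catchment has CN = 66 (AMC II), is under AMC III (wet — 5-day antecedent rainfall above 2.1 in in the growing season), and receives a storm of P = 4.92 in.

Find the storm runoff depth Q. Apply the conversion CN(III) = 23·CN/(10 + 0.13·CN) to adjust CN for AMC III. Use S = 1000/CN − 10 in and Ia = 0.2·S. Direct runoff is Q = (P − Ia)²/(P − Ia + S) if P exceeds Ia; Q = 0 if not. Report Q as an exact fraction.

Q = 7200710449/2416599075 in ≈ 2.980 in

Wet (AMC III): CN(III) = 23·66/(10 + 0.13·66) = 1518/(929/50) = 75900/929 ≈ 81.701
Max retention: S = 1000/(75900/929) − 10 = 1700/759 in (≈ 2.240 in)
Initial abstraction Ia = S/5 = (1700/759)/5 = 340/759 ≈ 0.448 in
Since P=4.920 > Ia=0.448: effective rainfall P−Ia = 84857/18975 in
Q: (84857/18975)² ÷ (127357/18975) = 7200710449/2416599075 in (≈ 2.980 in)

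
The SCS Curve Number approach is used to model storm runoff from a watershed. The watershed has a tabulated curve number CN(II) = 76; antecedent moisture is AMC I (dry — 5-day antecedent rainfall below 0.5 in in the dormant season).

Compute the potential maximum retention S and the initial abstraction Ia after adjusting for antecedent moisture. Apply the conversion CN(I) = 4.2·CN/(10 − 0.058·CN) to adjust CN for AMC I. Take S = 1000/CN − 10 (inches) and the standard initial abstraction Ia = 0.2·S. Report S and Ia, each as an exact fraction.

Dry (AMC I): CN(I) = 4.2·76/(10 − 0.058·76) = (1596/5)/(699/125) = 13300/233 ≈ 57.082
Retention S: 1000/CN − 10 with CN=57.082 → S = 1000/133 ≈ 7.519 in
Initial abstraction Ia = S/5 = (1000/133)/5 = 200/133 ≈ 1.504 in

S = 1000/133 in ≈ 7.519 in; Ia = 200/133 in ≈ 1.504 in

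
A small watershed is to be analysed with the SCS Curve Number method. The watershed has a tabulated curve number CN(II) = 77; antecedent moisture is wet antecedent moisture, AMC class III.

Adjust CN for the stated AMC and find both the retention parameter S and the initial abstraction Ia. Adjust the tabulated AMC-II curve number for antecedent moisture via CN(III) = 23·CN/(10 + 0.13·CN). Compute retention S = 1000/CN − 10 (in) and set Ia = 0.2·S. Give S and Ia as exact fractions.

Wet (AMC III): CN(III) = 23·77/(10 + 0.13·77) = 1771/(2001/100) = 7700/87 ≈ 88.506
Max retention: S = 1000/(7700/87) − 10 = 100/77 in (≈ 1.299 in)
Ia = 0.2·(100/77) = 20/77 in ≈ 0.260 in

S = 100/77 in ≈ 1.299 in; Ia = 20/77 in ≈ 0.260 in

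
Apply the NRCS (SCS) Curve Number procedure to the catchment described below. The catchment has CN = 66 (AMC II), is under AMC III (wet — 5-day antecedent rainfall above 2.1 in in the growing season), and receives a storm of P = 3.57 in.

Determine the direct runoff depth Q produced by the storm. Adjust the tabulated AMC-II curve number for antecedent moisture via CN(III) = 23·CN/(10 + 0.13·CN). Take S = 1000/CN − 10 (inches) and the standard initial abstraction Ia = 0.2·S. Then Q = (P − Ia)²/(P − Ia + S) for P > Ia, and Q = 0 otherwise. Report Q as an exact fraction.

Wet (AMC III): CN(III) = 23·66/(10 + 0.13·66) = 1518/(929/50) = 75900/929 ≈ 81.701
Retention S: 1000/CN − 10 with CN=81.701 → S = 1700/759 ≈ 2.240 in
Ia = 0.2·(1700/759) = 340/759 in ≈ 0.448 in
Since P=3.570 > Ia=0.448: effective rainfall P−Ia = 236963/75900 in
Runoff Q = (P−Ia)²/(P−Ia+S) = (3.122)²/(3.122+2.240) = 3303027257/1816970100 ≈ 1.818 in

Q = 3303027257/1816970100 in ≈ 1.818 in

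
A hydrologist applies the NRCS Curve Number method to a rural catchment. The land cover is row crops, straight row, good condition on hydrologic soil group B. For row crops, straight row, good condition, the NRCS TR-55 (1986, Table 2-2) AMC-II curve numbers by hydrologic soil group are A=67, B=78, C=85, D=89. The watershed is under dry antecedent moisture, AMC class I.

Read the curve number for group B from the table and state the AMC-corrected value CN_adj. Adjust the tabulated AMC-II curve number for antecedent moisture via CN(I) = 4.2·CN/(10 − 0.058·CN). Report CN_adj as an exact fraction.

CN_adj = 81900/1369 ≈ 59.825

NRCS table: row crops, straight row, good condition, soil group B → CN(II) = 78
CN(I) from CN(II)=78: (4.2·78)/(10 − 0.058·78) = 81900/1369 ≈ 59.825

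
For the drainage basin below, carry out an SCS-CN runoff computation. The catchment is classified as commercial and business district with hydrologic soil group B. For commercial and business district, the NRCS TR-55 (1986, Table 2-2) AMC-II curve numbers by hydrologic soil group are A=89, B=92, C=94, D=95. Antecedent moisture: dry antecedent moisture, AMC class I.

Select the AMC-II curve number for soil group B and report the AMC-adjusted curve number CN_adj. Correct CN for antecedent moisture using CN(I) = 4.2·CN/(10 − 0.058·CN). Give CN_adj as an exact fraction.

CN_adj = 48300/583 ≈ 82.847

NRCS table: commercial and business district, soil group B → CN(II) = 92
Dry (AMC I): CN(I) = 4.2·92/(10 − 0.058·92) = (1932/5)/(583/125) = 48300/583 ≈ 82.847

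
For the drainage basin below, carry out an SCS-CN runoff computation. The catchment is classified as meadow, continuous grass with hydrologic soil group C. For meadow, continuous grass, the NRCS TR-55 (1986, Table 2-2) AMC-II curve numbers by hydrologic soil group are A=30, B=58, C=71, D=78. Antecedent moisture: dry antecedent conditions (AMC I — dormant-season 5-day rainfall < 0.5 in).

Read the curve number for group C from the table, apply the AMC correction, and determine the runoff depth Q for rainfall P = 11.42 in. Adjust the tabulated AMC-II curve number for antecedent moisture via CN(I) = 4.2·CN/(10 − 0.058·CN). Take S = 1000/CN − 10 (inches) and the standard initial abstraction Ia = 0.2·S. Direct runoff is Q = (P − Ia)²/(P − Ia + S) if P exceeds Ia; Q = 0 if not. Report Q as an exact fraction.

NRCS table: meadow, continuous grass, soil group C → CN(II) = 71
Dry (AMC I): CN(I) = 4.2·71/(10 − 0.058·71) = (1491/5)/(2941/500) = 149100/2941 ≈ 50.697
Max retention: S = 1000/(149100/2941) − 10 = 14500/1491 in (≈ 9.725 in)
Ia = 0.2·(14500/1491) = 2900/1491 in ≈ 1.945 in
Since P=11.420 > Ia=1.945: effective rainfall P−Ia = 706361/74550 in
Runoff Q = (P−Ia)²/(P−Ia+S) = (9.475)²/(9.475+9.725) = 498945862321/106707962550 ≈ 4.676 in

Q = 498945862321/106707962550 in ≈ 4.676 in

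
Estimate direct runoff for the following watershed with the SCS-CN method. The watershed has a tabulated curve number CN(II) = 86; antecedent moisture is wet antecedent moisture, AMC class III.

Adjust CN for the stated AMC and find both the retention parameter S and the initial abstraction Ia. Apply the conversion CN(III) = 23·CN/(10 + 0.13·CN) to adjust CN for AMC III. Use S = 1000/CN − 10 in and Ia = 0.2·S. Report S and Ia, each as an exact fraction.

Adjust CN=86 to AMC III: 23·86/(10 + 0.13·86) → 1978 ÷ (1059/50) = 98900/1059 ≈ 93.390
Retention S: 1000/CN − 10 with CN=93.390 → S = 700/989 ≈ 0.708 in
Initial abstraction Ia = S/5 = (700/989)/5 = 140/989 ≈ 0.142 in

S = 700/989 in ≈ 0.708 in; Ia = 140/989 in ≈ 0.142 in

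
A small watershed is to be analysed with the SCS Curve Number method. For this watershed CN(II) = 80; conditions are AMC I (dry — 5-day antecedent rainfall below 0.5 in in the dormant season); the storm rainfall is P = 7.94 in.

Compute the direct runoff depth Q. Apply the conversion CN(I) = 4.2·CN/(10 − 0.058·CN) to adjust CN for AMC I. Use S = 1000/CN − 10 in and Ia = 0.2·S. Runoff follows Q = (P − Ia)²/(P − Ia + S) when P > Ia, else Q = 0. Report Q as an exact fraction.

Adjust CN=80 to AMC I: 4.2·80/(10 − 0.058·80) → 336 ÷ (134/25) = 4200/67 ≈ 62.687
Retention S: 1000/CN − 10 with CN=62.687 → S = 125/21 ≈ 5.952 in
Initial abstraction Ia = S/5 = (125/21)/5 = 25/21 ≈ 1.190 in
Since P=7.940 > Ia=1.190: effective rainfall P−Ia = 7087/1050 in
Q: (7087/1050)² ÷ (13337/1050) = 50225569/14003850 in (≈ 3.587 in)

Q = 50225569/14003850 in ≈ 3.587 in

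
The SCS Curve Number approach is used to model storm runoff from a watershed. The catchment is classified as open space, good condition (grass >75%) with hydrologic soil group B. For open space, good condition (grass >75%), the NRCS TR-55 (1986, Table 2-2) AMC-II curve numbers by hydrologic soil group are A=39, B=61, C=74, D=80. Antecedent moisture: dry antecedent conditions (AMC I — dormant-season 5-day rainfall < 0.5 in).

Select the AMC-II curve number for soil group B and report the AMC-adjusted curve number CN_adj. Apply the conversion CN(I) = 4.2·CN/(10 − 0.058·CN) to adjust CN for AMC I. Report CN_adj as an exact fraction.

NRCS table: open space, good condition (grass >75%), soil group B → CN(II) = 61
Dry (AMC I): CN(I) = 4.2·61/(10 − 0.058·61) = (1281/5)/(3231/500) = 42700/1077 ≈ 39.647

CN_adj = 42700/1077 ≈ 39.647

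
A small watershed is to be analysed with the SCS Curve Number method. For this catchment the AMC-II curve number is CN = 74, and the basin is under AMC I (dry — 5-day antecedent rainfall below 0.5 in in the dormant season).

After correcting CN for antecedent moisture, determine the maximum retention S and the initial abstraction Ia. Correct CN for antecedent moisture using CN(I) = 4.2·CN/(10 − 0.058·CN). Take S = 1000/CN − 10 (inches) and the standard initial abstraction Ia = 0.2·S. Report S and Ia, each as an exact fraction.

S = 6500/777 in ≈ 8.366 in; Ia = 1300/777 in ≈ 1.673 in

Adjust CN=74 to AMC I: 4.2·74/(10 − 0.058·74) → (1554/5) ÷ (1427/250) = 77700/1427 ≈ 54.450
Max retention: S = 1000/(77700/1427) − 10 = 6500/777 in (≈ 8.366 in)
Ia = 0.2S: 0.2·8.366 = 1.673 in (exactly 1300/777)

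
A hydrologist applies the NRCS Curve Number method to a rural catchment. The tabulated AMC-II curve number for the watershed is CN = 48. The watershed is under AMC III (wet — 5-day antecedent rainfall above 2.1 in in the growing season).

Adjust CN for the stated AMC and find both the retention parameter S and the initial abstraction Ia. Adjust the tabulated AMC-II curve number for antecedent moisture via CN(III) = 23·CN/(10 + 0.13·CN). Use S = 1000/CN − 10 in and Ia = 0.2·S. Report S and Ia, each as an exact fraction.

S = 325/69 in ≈ 4.710 in; Ia = 65/69 in ≈ 0.942 in

Wet (AMC III): CN(III) = 23·48/(10 + 0.13·48) = 1104/(406/25) = 13800/203 ≈ 67.980
S = 1000/(13800/203) − 10 = 325/69 in ≈ 4.710 in
Ia = 0.2·(325/69) = 65/69 in ≈ 0.942 in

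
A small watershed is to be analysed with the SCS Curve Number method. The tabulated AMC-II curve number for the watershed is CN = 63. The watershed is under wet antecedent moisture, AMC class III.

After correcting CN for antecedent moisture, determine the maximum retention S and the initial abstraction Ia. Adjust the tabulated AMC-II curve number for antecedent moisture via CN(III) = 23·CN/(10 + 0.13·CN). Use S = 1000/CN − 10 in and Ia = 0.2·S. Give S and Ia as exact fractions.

CN(III) from CN(II)=63: (23·63)/(10 + 0.13·63) = 144900/1819 ≈ 79.659
Max retention: S = 1000/(144900/1819) − 10 = 3700/1449 in (≈ 2.553 in)
Ia = 0.2·(3700/1449) = 740/1449 in ≈ 0.511 in

S = 3700/1449 in ≈ 2.553 in; Ia = 740/1449 in ≈ 0.511 in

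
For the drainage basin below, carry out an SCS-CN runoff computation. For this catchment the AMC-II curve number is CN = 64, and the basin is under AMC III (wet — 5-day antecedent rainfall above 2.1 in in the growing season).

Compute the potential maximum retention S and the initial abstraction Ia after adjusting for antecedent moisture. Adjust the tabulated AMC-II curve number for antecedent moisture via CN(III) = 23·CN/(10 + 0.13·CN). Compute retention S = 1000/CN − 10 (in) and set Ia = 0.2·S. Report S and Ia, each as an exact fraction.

Wet (AMC III): CN(III) = 23·64/(10 + 0.13·64) = 1472/(458/25) = 18400/229 ≈ 80.349
Retention S: 1000/CN − 10 with CN=80.349 → S = 225/92 ≈ 2.446 in
Initial abstraction Ia = S/5 = (225/92)/5 = 45/92 ≈ 0.489 in

S = 225/92 in ≈ 2.446 in; Ia = 45/92 in ≈ 0.489 in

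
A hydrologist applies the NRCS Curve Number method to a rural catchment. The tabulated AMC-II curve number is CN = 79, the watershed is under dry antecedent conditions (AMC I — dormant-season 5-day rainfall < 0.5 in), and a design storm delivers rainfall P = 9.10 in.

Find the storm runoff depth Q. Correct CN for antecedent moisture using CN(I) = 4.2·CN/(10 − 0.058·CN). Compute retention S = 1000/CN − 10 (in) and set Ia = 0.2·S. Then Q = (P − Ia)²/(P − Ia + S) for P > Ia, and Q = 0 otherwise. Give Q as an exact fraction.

Q = 38303721/8839310 in ≈ 4.333 in

CN(I) from CN(II)=79: (4.2·79)/(10 − 0.058·79) = 7900/129 ≈ 61.240
Retention S: 1000/CN − 10 with CN=61.240 → S = 500/79 ≈ 6.329 in
Initial abstraction Ia = S/5 = (500/79)/5 = 100/79 ≈ 1.266 in
P − Ia = 9.100 − 1.266 = 6189/790 ≈ 7.834 in (> 0, runoff occurs)
Q: (6189/790)² ÷ (11189/790) = 38303721/8839310 in (≈ 4.333 in)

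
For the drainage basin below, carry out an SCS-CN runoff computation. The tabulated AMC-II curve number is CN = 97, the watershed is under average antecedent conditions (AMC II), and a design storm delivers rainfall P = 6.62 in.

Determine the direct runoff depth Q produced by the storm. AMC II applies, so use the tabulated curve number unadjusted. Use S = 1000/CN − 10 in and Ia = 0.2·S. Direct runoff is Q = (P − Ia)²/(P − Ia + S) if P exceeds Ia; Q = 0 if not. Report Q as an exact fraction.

Q = 1011685249/161538950 in ≈ 6.263 in

AMC II — tabulated CN = 97 applies directly.
Max retention: S = 1000/97 − 10 = 30/97 in (≈ 0.309 in)
Ia = 0.2S: 0.2·0.309 = 0.062 in (exactly 6/97)
Excess rainfall: 6.620 − 0.062 = 6.558 in; P > Ia so Q > 0
Runoff Q = (P−Ia)²/(P−Ia+S) = (6.558)²/(6.558+0.309) = 1011685249/161538950 ≈ 6.263 in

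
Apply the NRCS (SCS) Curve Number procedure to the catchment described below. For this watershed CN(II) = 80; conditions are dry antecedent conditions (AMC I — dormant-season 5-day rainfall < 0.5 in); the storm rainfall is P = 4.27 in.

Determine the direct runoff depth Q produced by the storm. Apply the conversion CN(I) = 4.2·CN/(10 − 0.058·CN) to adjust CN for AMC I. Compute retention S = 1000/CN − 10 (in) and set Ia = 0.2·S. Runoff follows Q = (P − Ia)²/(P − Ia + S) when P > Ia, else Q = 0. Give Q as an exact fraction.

Q = 41822089/39830700 in ≈ 1.050 in

CN(I) from CN(II)=80: (4.2·80)/(10 − 0.058·80) = 4200/67 ≈ 62.687
Retention S: 1000/CN − 10 with CN=62.687 → S = 125/21 ≈ 5.952 in
Ia = 0.2S: 0.2·5.952 = 1.190 in (exactly 25/21)
P − Ia = 4.270 − 1.190 = 6467/2100 ≈ 3.080 in (> 0, runoff occurs)
Q: (6467/2100)² ÷ (18967/2100) = 41822089/39830700 in (≈ 1.050 in)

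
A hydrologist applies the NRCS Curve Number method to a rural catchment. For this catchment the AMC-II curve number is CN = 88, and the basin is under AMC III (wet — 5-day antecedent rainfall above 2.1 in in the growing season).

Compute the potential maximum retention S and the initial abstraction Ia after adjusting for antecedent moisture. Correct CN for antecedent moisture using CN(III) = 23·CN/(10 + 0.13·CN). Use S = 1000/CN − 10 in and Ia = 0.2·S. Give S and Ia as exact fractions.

S = 150/253 in ≈ 0.593 in; Ia = 30/253 in ≈ 0.119 in

CN(III) from CN(II)=88: (23·88)/(10 + 0.13·88) = 6325/67 ≈ 94.403
Retention S: 1000/CN − 10 with CN=94.403 → S = 150/253 ≈ 0.593 in
Ia = 0.2·(150/253) = 30/253 in ≈ 0.119 in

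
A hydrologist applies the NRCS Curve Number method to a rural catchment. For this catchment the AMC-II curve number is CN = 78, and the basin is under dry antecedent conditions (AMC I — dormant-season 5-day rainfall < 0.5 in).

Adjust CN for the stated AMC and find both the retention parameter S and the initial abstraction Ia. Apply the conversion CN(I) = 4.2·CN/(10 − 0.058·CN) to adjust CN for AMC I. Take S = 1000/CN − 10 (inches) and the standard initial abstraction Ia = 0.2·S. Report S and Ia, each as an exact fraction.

S = 5500/819 in ≈ 6.716 in; Ia = 1100/819 in ≈ 1.343 in

Dry (AMC I): CN(I) = 4.2·78/(10 − 0.058·78) = (1638/5)/(1369/250) = 81900/1369 ≈ 59.825
Retention S: 1000/CN − 10 with CN=59.825 → S = 5500/819 ≈ 6.716 in
Initial abstraction Ia = S/5 = (5500/819)/5 = 1100/819 ≈ 1.343 in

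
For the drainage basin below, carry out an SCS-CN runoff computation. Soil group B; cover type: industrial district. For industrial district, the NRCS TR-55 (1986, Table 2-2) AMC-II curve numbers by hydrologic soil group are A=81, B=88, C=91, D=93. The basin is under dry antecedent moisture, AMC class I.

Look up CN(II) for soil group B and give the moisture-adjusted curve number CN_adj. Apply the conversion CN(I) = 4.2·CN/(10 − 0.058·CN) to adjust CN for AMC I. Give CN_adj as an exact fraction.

CN_adj = 3850/51 ≈ 75.490

NRCS table: industrial district, soil group B → CN(II) = 88
Dry (AMC I): CN(I) = 4.2·88/(10 − 0.058·88) = (1848/5)/(612/125) = 3850/51 ≈ 75.490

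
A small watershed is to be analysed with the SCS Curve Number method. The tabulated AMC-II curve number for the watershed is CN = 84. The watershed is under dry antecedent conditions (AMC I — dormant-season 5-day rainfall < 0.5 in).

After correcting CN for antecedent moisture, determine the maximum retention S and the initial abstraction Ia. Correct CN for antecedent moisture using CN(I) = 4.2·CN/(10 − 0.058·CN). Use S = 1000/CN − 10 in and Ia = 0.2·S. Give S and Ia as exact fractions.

S = 2000/441 in ≈ 4.535 in; Ia = 400/441 in ≈ 0.907 in

Adjust CN=84 to AMC I: 4.2·84/(10 − 0.058·84) → (1764/5) ÷ (641/125) = 44100/641 ≈ 68.799
Retention S: 1000/CN − 10 with CN=68.799 → S = 2000/441 ≈ 4.535 in
Initial abstraction Ia = S/5 = (2000/441)/5 = 400/441 ≈ 0.907 in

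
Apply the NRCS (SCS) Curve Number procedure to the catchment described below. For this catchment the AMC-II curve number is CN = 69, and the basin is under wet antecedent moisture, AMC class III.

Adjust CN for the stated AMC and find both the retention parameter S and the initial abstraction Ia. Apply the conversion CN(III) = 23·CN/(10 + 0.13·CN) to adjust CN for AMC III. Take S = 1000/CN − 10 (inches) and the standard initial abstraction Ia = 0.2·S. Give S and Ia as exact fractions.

Adjust CN=69 to AMC III: 23·69/(10 + 0.13·69) → 1587 ÷ (1897/100) = 158700/1897 ≈ 83.658
S = 1000/(158700/1897) − 10 = 3100/1587 in ≈ 1.953 in
Ia = 0.2·(3100/1587) = 620/1587 in ≈ 0.391 in

S = 3100/1587 in ≈ 1.953 in; Ia = 620/1587 in ≈ 0.391 in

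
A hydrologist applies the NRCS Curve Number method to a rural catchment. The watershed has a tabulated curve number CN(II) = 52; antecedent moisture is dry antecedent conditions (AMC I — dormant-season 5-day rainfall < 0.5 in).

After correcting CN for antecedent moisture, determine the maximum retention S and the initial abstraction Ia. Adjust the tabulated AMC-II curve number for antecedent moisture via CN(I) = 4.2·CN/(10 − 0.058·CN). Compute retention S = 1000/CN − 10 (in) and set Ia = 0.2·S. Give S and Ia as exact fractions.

S = 2000/91 in ≈ 21.978 in; Ia = 400/91 in ≈ 4.396 in

Dry (AMC I): CN(I) = 4.2·52/(10 − 0.058·52) = (1092/5)/(873/125) = 9100/291 ≈ 31.271
Max retention: S = 1000/(9100/291) − 10 = 2000/91 in (≈ 21.978 in)
Initial abstraction Ia = S/5 = (2000/91)/5 = 400/91 ≈ 4.396 in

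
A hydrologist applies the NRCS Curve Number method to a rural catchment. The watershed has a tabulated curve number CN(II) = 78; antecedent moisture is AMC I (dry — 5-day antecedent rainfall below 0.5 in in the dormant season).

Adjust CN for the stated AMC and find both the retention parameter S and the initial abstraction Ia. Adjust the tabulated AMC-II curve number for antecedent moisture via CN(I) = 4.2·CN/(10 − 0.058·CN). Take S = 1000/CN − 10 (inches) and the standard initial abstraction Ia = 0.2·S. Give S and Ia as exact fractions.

S = 5500/819 in ≈ 6.716 in; Ia = 1100/819 in ≈ 1.343 in

Adjust CN=78 to AMC I: 4.2·78/(10 − 0.058·78) → (1638/5) ÷ (1369/250) = 81900/1369 ≈ 59.825
S = 1000/(81900/1369) − 10 = 5500/819 in ≈ 6.716 in
Ia = 0.2·(5500/819) = 1100/819 in ≈ 1.343 in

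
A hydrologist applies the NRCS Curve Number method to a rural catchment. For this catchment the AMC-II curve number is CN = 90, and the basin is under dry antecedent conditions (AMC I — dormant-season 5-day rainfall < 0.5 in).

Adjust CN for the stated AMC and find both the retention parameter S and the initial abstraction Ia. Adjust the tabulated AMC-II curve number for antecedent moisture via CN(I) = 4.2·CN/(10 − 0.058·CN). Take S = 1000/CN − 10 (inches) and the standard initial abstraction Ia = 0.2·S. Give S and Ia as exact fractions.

Adjust CN=90 to AMC I: 4.2·90/(10 − 0.058·90) → 378 ÷ (239/50) = 18900/239 ≈ 79.079
Max retention: S = 1000/(18900/239) − 10 = 500/189 in (≈ 2.646 in)
Ia = 0.2S: 0.2·2.646 = 0.529 in (exactly 100/189)

S = 500/189 in ≈ 2.646 in; Ia = 100/189 in ≈ 0.529 in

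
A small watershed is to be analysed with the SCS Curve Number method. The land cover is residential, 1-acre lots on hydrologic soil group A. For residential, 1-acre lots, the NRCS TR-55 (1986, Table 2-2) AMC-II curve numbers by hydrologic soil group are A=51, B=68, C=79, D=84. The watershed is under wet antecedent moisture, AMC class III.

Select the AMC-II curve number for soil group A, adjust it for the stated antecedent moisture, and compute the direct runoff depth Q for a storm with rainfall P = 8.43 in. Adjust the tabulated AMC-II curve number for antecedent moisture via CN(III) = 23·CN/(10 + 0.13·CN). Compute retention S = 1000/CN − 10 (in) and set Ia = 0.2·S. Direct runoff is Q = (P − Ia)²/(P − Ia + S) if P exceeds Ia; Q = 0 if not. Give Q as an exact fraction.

NRCS table: residential, 1-acre lots, soil group A → CN(II) = 51
CN(III) from CN(II)=51: (23·51)/(10 + 0.13·51) = 117300/1663 ≈ 70.535
S = 1000/(117300/1663) − 10 = 4900/1173 in ≈ 4.177 in
Ia = 0.2S: 0.2·4.177 = 0.835 in (exactly 980/1173)
P − Ia = 8.430 − 0.835 = 890839/117300 ≈ 7.595 in (> 0, runoff occurs)
Q = (890839/117300)²/((890839/117300) + 4900/1173) = (793594123921/13759290000)/(1380839/117300) = 793594123921/161972414700 in ≈ 4.900 in

Q = 793594123921/161972414700 in ≈ 4.900 in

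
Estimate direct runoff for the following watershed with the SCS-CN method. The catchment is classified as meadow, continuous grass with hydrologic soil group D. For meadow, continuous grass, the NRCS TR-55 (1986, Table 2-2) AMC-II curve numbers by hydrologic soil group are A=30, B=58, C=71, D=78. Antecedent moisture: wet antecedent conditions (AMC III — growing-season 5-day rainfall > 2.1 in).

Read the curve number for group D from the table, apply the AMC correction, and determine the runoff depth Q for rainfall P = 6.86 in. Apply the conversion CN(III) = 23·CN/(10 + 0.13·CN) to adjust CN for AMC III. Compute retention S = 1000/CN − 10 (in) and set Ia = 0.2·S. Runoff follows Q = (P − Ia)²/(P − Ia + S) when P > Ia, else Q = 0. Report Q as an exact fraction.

Q = 88013682241/15772444350 in ≈ 5.580 in

NRCS table: meadow, continuous grass, soil group D → CN(II) = 78
Wet (AMC III): CN(III) = 23·78/(10 + 0.13·78) = 1794/(1007/50) = 89700/1007 ≈ 89.076
Retention S: 1000/CN − 10 with CN=89.076 → S = 1100/897 ≈ 1.226 in
Ia = 0.2·(1100/897) = 220/897 in ≈ 0.245 in
Excess rainfall: 6.860 − 0.245 = 6.615 in; P > Ia so Q > 0
Q: (296671/44850)² ÷ (351671/44850) = 88013682241/15772444350 in (≈ 5.580 in)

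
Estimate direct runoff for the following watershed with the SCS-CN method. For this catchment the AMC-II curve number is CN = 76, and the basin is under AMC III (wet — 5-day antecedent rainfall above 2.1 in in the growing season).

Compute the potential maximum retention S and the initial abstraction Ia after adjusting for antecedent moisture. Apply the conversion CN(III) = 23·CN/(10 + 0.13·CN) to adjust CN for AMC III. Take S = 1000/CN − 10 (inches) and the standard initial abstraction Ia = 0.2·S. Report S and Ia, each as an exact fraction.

S = 600/437 in ≈ 1.373 in; Ia = 120/437 in ≈ 0.275 in

CN(III) from CN(II)=76: (23·76)/(10 + 0.13·76) = 43700/497 ≈ 87.928
Retention S: 1000/CN − 10 with CN=87.928 → S = 600/437 ≈ 1.373 in
Ia = 0.2·(600/437) = 120/437 in ≈ 0.275 in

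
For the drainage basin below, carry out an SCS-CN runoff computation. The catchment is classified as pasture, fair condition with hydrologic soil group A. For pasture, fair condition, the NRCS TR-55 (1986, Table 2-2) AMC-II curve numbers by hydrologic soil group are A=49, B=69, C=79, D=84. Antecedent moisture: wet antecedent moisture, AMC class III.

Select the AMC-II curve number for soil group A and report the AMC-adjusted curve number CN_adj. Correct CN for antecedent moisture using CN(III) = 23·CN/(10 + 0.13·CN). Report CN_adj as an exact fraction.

NRCS table: pasture, fair condition, soil group A → CN(II) = 49
Wet (AMC III): CN(III) = 23·49/(10 + 0.13·49) = 1127/(1637/100) = 112700/1637 ≈ 68.845

CN_adj = 112700/1637 ≈ 68.845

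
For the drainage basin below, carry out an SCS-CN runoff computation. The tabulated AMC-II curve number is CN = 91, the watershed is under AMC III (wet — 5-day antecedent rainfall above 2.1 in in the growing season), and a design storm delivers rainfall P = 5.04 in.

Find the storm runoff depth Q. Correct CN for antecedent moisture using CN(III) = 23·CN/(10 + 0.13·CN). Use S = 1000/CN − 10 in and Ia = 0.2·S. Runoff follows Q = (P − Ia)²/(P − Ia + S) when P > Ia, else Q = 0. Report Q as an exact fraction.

Adjust CN=91 to AMC III: 23·91/(10 + 0.13·91) → 2093 ÷ (2183/100) = 209300/2183 ≈ 95.877
Max retention: S = 1000/(209300/2183) − 10 = 900/2093 in (≈ 0.430 in)
Initial abstraction Ia = S/5 = (900/2093)/5 = 180/2093 ≈ 0.086 in
P − Ia = 5.040 − 0.086 = 259218/52325 ≈ 4.954 in (> 0, runoff occurs)
Q: (259218/52325)² ÷ (281718/52325) = 414777602/90993175 in (≈ 4.558 in)

Q = 414777602/90993175 in ≈ 4.558 in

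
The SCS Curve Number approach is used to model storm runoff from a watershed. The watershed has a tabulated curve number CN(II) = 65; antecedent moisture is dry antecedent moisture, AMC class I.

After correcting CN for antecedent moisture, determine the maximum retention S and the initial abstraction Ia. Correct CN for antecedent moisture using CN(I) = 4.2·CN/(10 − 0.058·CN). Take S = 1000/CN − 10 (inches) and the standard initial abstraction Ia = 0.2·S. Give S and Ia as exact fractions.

CN(I) from CN(II)=65: (4.2·65)/(10 − 0.058·65) = 3900/89 ≈ 43.820
Max retention: S = 1000/(3900/89) − 10 = 500/39 in (≈ 12.821 in)
Ia = 0.2S: 0.2·12.821 = 2.564 in (exactly 100/39)

S = 500/39 in ≈ 12.821 in; Ia = 100/39 in ≈ 2.564 in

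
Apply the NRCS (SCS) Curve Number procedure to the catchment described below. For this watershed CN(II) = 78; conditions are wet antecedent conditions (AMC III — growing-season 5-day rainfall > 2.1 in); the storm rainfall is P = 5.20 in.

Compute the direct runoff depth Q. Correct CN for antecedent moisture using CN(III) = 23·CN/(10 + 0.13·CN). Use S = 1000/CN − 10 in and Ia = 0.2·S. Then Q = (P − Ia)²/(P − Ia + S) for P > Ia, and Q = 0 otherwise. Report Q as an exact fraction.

CN(III) from CN(II)=78: (23·78)/(10 + 0.13·78) = 89700/1007 ≈ 89.076
Max retention: S = 1000/(89700/1007) − 10 = 1100/897 in (≈ 1.226 in)
Initial abstraction Ia = S/5 = (1100/897)/5 = 220/897 ≈ 0.245 in
Since P=5.200 > Ia=0.245: effective rainfall P−Ia = 22222/4485 in
Q: (22222/4485)² ÷ (27722/4485) = 246908642/62166585 in (≈ 3.972 in)

Q = 246908642/62166585 in ≈ 3.972 in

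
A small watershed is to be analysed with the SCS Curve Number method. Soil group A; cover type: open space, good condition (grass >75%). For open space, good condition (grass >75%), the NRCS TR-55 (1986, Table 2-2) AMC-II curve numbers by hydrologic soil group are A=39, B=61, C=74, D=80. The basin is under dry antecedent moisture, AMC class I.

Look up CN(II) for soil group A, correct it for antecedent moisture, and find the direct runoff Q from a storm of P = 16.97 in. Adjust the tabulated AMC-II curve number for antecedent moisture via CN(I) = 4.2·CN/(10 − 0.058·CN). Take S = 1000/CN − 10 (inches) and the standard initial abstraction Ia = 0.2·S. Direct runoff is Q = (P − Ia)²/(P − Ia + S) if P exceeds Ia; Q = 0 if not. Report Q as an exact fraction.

Q = 608155104649/313664141700 in ≈ 1.939 in

NRCS table: open space, good condition (grass >75%), soil group A → CN(II) = 39
CN(I) from CN(II)=39: (4.2·39)/(10 − 0.058·39) = 81900/3869 ≈ 21.168
Retention S: 1000/CN − 10 with CN=21.168 → S = 30500/819 ≈ 37.241 in
Ia = 0.2S: 0.2·37.241 = 7.448 in (exactly 6100/819)
Since P=16.970 > Ia=7.448: effective rainfall P−Ia = 779843/81900 in
Q = (779843/81900)²/((779843/81900) + 30500/819) = (608155104649/6707610000)/(3829843/81900) = 608155104649/313664141700 in ≈ 1.939 in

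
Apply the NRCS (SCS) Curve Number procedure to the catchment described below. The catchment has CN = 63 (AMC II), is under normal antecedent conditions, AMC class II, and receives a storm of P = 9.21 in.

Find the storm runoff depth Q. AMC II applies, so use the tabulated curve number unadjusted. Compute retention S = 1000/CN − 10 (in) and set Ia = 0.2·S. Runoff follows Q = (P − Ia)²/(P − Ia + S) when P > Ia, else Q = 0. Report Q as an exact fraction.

AMC II — tabulated CN = 63 applies directly.
S = 1000/63 − 10 = 370/63 in ≈ 5.873 in
Ia = 0.2·(370/63) = 74/63 in ≈ 1.175 in
P − Ia = 9.210 − 1.175 = 50623/6300 ≈ 8.035 in (> 0, runoff occurs)
Runoff Q = (P−Ia)²/(P−Ia+S) = (8.035)²/(8.035+5.873) = 2562688129/552024900 ≈ 4.642 in

Q = 2562688129/552024900 in ≈ 4.642 in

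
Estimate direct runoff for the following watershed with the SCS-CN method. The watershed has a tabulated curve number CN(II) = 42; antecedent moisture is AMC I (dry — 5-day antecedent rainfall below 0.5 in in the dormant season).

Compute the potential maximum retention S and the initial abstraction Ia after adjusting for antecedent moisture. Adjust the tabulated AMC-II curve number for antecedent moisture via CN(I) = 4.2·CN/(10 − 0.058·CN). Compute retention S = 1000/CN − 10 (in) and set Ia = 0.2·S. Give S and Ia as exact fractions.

CN(I) from CN(II)=42: (4.2·42)/(10 − 0.058·42) = 44100/1891 ≈ 23.321
S = 1000/(44100/1891) − 10 = 14500/441 in ≈ 32.880 in
Ia = 0.2·(14500/441) = 2900/441 in ≈ 6.576 in

S = 14500/441 in ≈ 32.880 in; Ia = 2900/441 in ≈ 6.576 in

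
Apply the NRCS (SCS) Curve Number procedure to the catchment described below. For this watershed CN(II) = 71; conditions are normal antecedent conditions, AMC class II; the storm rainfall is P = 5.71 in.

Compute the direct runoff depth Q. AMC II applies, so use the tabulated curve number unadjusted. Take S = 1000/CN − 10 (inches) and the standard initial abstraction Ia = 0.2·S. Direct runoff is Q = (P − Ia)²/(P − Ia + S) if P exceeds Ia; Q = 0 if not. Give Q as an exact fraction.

AMC II — tabulated CN = 71 applies directly.
S = 1000/71 − 10 = 290/71 in ≈ 4.085 in
Ia = 0.2S: 0.2·4.085 = 0.817 in (exactly 58/71)
P − Ia = 5.710 − 0.817 = 34741/7100 ≈ 4.893 in (> 0, runoff occurs)
Q: (34741/7100)² ÷ (63741/7100) = 1206937081/452561100 in (≈ 2.667 in)

Q = 1206937081/452561100 in ≈ 2.667 in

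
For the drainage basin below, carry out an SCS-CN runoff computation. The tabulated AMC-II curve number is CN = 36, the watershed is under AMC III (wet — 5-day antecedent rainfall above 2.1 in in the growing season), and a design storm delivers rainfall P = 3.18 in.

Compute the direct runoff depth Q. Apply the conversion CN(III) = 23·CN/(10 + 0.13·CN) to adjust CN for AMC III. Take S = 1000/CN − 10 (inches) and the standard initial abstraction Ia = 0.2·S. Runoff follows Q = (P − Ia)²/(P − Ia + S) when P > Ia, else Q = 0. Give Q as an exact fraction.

CN(III) from CN(II)=36: (23·36)/(10 + 0.13·36) = 20700/367 ≈ 56.403
Max retention: S = 1000/(20700/367) − 10 = 1600/207 in (≈ 7.729 in)
Initial abstraction Ia = S/5 = (1600/207)/5 = 320/207 ≈ 1.546 in
P − Ia = 3.180 − 1.546 = 16913/10350 ≈ 1.634 in (> 0, runoff occurs)
Q = (16913/10350)²/((16913/10350) + 1600/207) = (286049569/107122500)/(96913/10350) = 286049569/1003049550 in ≈ 0.285 in

Q = 286049569/1003049550 in ≈ 0.285 in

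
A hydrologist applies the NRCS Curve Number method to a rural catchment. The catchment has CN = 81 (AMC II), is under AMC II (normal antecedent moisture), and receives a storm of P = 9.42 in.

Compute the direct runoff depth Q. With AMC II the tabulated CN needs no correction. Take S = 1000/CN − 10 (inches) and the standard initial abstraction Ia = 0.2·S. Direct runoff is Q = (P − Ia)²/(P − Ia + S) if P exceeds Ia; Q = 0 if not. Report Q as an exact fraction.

Average conditions: CN = 81 (no AMC adjustment).
S = 1000/81 − 10 = 190/81 in ≈ 2.346 in
Initial abstraction Ia = S/5 = (190/81)/5 = 38/81 ≈ 0.469 in
P − Ia = 9.420 − 0.469 = 36251/4050 ≈ 8.951 in (> 0, runoff occurs)
Q = (36251/4050)²/((36251/4050) + 190/81) = (1314135001/16402500)/(45751/4050) = 1314135001/185291550 in ≈ 7.092 in

Q = 1314135001/185291550 in ≈ 7.092 in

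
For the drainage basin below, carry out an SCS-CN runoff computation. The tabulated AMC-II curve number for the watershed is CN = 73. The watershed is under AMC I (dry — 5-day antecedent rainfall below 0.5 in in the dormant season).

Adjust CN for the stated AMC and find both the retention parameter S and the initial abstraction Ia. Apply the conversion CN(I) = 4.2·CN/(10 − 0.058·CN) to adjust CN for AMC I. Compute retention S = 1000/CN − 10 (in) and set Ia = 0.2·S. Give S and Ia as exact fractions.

S = 4500/511 in ≈ 8.806 in; Ia = 900/511 in ≈ 1.761 in

Adjust CN=73 to AMC I: 4.2·73/(10 − 0.058·73) → (1533/5) ÷ (2883/500) = 51100/961 ≈ 53.174
Retention S: 1000/CN − 10 with CN=53.174 → S = 4500/511 ≈ 8.806 in
Ia = 0.2·(4500/511) = 900/511 in ≈ 1.761 in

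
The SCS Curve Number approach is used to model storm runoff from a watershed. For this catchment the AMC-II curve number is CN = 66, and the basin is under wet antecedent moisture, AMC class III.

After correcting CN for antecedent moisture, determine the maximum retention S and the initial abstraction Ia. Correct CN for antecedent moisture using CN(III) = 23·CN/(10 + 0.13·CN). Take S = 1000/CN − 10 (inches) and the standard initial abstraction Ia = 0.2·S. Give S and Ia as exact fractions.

S = 1700/759 in ≈ 2.240 in; Ia = 340/759 in ≈ 0.448 in

Wet (AMC III): CN(III) = 23·66/(10 + 0.13·66) = 1518/(929/50) = 75900/929 ≈ 81.701
Max retention: S = 1000/(75900/929) − 10 = 1700/759 in (≈ 2.240 in)
Ia = 0.2·(1700/759) = 340/759 in ≈ 0.448 in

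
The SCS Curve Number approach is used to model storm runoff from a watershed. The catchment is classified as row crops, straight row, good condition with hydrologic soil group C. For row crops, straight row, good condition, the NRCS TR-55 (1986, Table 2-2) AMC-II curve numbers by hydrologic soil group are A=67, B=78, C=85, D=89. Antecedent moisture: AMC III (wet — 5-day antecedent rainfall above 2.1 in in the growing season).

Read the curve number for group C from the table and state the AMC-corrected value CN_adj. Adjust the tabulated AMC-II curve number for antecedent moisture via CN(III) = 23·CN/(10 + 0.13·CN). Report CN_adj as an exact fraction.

CN_adj = 39100/421 ≈ 92.874

NRCS table: row crops, straight row, good condition, soil group C → CN(II) = 85
Adjust CN=85 to AMC III: 23·85/(10 + 0.13·85) → 1955 ÷ (421/20) = 39100/421 ≈ 92.874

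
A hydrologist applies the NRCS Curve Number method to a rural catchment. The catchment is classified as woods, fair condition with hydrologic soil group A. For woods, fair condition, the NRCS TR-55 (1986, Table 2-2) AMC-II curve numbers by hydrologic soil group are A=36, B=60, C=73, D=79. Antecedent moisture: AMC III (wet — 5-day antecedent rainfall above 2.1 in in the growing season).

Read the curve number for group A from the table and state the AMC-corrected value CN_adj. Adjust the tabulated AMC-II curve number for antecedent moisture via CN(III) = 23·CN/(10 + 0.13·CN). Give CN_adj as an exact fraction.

CN_adj = 20700/367 ≈ 56.403

NRCS table: woods, fair condition, soil group A → CN(II) = 36
CN(III) from CN(II)=36: (23·36)/(10 + 0.13·36) = 20700/367 ≈ 56.403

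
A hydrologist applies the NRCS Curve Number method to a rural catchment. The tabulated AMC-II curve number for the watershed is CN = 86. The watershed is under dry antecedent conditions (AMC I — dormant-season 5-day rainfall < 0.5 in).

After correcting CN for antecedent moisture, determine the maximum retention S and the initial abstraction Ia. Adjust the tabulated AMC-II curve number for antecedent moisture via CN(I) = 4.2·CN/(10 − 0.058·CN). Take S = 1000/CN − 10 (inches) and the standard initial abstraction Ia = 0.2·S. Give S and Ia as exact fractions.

S = 500/129 in ≈ 3.876 in; Ia = 100/129 in ≈ 0.775 in

Adjust CN=86 to AMC I: 4.2·86/(10 − 0.058·86) → (1806/5) ÷ (1253/250) = 12900/179 ≈ 72.067
Max retention: S = 1000/(12900/179) − 10 = 500/129 in (≈ 3.876 in)
Ia = 0.2·(500/129) = 100/129 in ≈ 0.775 in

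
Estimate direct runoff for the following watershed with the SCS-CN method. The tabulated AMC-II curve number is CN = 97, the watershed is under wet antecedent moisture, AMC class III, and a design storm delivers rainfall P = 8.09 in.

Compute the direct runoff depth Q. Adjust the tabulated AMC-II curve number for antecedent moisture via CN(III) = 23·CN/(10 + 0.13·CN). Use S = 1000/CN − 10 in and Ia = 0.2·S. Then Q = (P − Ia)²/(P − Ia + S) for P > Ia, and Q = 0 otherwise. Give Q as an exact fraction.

CN(III) from CN(II)=97: (23·97)/(10 + 0.13·97) = 223100/2261 ≈ 98.673
Max retention: S = 1000/(223100/2261) − 10 = 300/2231 in (≈ 0.134 in)
Ia = 0.2S: 0.2·0.134 = 0.027 in (exactly 60/2231)
Since P=8.090 > Ia=0.027: effective rainfall P−Ia = 1798879/223100 in
Q: (1798879/223100)² ÷ (1828879/223100) = 3235965656641/408022904900 in (≈ 7.931 in)

Q = 3235965656641/408022904900 in ≈ 7.931 in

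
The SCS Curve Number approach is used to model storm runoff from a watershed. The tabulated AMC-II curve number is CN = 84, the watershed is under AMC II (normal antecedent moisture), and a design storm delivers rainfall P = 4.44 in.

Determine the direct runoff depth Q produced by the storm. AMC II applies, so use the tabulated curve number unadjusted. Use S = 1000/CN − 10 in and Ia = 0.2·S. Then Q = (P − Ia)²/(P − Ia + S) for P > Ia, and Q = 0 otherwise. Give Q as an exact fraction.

AMC II — tabulated CN = 84 applies directly.
Max retention: S = 1000/84 − 10 = 40/21 in (≈ 1.905 in)
Ia = 0.2S: 0.2·1.905 = 0.381 in (exactly 8/21)
Excess rainfall: 4.440 − 0.381 = 4.059 in; P > Ia so Q > 0
Runoff Q = (P−Ia)²/(P−Ia+S) = (4.059)²/(4.059+1.905) = 4541161/1643775 ≈ 2.763 in

Q = 4541161/1643775 in ≈ 2.763 in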